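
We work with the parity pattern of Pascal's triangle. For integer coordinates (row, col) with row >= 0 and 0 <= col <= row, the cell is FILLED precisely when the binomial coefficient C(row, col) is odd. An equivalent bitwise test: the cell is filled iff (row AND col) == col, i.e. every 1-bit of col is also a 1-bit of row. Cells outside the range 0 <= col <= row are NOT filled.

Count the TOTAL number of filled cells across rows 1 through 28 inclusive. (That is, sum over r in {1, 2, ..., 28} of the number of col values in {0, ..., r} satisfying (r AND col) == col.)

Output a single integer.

r1=1 pc1: +2 =2
r2=10 pc1: +2 =4
r3=11 pc2: +4 =8
r4=100 pc1: +2 =10
r5=101 pc2: +4 =14
r6=110 pc2: +4 =18
r7=111 pc3: +8 =26
r8=1000 pc1: +2 =28
r9=1001 pc2: +4 =32
r10=1010 pc2: +4 =36
r11=1011 pc3: +8 =44
r12=1100 pc2: +4 =48
r13=1101 pc3: +8 =56
r14=1110 pc3: +8 =64
r15=1111 pc4: +16 =80
r16=10000 pc1: +2 =82
r17=10001 pc2: +4 =86
r18=10010 pc2: +4 =90
r19=10011 pc3: +8 =98
r20=10100 pc2: +4 =102
r21=10101 pc3: +8 =110
r22=10110 pc3: +8 =118
r23=10111 pc4: +16 =134
r24=11000 pc2: +4 =138
r25=11001 pc3: +8 =146
r26=11010 pc3: +8 =154
r27=11011 pc4: +16 =170
r28=11100 pc3: +8 =178

Answer: 178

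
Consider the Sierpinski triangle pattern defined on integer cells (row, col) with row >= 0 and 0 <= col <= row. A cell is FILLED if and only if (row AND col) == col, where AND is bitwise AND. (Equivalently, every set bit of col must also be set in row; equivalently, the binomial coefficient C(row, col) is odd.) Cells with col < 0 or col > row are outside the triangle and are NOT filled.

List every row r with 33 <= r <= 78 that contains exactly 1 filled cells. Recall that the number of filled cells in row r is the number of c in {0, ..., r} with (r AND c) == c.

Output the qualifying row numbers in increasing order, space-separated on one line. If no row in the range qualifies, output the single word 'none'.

Row r has 2^popcount(r) filled cells, so we need popcount(r) = log2(1) = 0.
Scan r = 33..78 and keep those with exactly 0 one-bits:
r=33=100001 popcount=2 -> skip
r=34=100010 popcount=2 -> skip
r=35=100011 popcount=3 -> skip
r=36=100100 popcount=2 -> skip
r=37=100101 popcount=3 -> skip
r=38=100110 popcount=3 -> skip
r=39=100111 popcount=4 -> skip
r=40=101000 popcount=2 -> skip
r=41=101001 popcount=3 -> skip
r=42=101010 popcount=3 -> skip
r=43=101011 popcount=4 -> skip
r=44=101100 popcount=3 -> skip
r=45=101101 popcount=4 -> skip
r=46=101110 popcount=4 -> skip
r=47=101111 popcount=5 -> skip
r=48=110000 popcount=2 -> skip
r=49=110001 popcount=3 -> skip
r=50=110010 popcount=3 -> skip
r=51=110011 popcount=4 -> skip
r=52=110100 popcount=3 -> skip
r=53=110101 popcount=4 -> skip
r=54=110110 popcount=4 -> skip
r=55=110111 popcount=5 -> skip
r=56=111000 popcount=3 -> skip
r=57=111001 popcount=4 -> skip
r=58=111010 popcount=4 -> skip
r=59=111011 popcount=5 -> skip
r=60=111100 popcount=4 -> skip
r=61=111101 popcount=5 -> skip
r=62=111110 popcount=5 -> skip
r=63=111111 popcount=6 -> skip
r=64=1000000 popcount=1 -> skip
r=65=1000001 popcount=2 -> skip
r=66=1000010 popcount=2 -> skip
r=67=1000011 popcount=3 -> skip
r=68=1000100 popcount=2 -> skip
r=69=1000101 popcount=3 -> skip
r=70=1000110 popcount=3 -> skip
r=71=1000111 popcount=4 -> skip
r=72=1001000 popcount=2 -> skip
r=73=1001001 popcount=3 -> skip
r=74=1001010 popcount=3 -> skip
r=75=1001011 popcount=4 -> skip
r=76=1001100 popcount=3 -> skip
r=77=1001101 popcount=4 -> skip
r=78=1001110 popcount=4 -> skip
Kept rows: none

Answer: none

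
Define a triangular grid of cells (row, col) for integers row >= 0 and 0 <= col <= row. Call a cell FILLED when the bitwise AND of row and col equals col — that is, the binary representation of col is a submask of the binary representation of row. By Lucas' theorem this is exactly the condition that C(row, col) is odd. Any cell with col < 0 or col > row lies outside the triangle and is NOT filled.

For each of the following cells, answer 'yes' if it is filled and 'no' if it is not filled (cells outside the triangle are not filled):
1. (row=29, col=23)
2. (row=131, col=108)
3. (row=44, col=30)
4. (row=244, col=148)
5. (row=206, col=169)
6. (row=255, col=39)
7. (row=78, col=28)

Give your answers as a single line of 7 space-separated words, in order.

Answer: no no no yes no yes no

Derivation:
(29,23): row=0b11101, col=0b10111, row AND col = 0b10101 = 21; 21 != 23 -> empty
(131,108): row=0b10000011, col=0b1101100, row AND col = 0b0 = 0; 0 != 108 -> empty
(44,30): row=0b101100, col=0b11110, row AND col = 0b1100 = 12; 12 != 30 -> empty
(244,148): row=0b11110100, col=0b10010100, row AND col = 0b10010100 = 148; 148 == 148 -> filled
(206,169): row=0b11001110, col=0b10101001, row AND col = 0b10001000 = 136; 136 != 169 -> empty
(255,39): row=0b11111111, col=0b100111, row AND col = 0b100111 = 39; 39 == 39 -> filled
(78,28): row=0b1001110, col=0b11100, row AND col = 0b1100 = 12; 12 != 28 -> empty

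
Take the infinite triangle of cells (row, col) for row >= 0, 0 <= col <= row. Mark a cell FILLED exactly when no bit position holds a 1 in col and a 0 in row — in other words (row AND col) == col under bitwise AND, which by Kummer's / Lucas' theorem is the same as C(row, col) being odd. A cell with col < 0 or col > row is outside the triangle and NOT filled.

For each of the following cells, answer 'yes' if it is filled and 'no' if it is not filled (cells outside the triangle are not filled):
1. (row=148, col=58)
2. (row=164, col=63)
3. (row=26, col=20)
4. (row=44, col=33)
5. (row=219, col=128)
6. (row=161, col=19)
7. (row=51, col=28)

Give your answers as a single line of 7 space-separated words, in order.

Answer: no no no no yes no no

Derivation:
(148,58): row=0b10010100, col=0b111010, row AND col = 0b10000 = 16; 16 != 58 -> empty
(164,63): row=0b10100100, col=0b111111, row AND col = 0b100100 = 36; 36 != 63 -> empty
(26,20): row=0b11010, col=0b10100, row AND col = 0b10000 = 16; 16 != 20 -> empty
(44,33): row=0b101100, col=0b100001, row AND col = 0b100000 = 32; 32 != 33 -> empty
(219,128): row=0b11011011, col=0b10000000, row AND col = 0b10000000 = 128; 128 == 128 -> filled
(161,19): row=0b10100001, col=0b10011, row AND col = 0b1 = 1; 1 != 19 -> empty
(51,28): row=0b110011, col=0b11100, row AND col = 0b10000 = 16; 16 != 28 -> empty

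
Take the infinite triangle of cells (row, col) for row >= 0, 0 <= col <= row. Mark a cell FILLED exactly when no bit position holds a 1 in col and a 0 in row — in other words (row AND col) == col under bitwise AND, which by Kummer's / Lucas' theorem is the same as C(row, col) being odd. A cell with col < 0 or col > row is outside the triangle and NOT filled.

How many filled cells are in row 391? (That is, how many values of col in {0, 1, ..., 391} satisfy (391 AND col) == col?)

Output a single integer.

Answer: 32

Derivation:
391 in binary = 110000111
popcount(391) = number of 1-bits in 110000111 = 5
A col c satisfies (391 AND c) == c iff every set bit of c is also set in 391; each of the 5 set bits of 391 can independently be on or off in c.
count = 2^5 = 32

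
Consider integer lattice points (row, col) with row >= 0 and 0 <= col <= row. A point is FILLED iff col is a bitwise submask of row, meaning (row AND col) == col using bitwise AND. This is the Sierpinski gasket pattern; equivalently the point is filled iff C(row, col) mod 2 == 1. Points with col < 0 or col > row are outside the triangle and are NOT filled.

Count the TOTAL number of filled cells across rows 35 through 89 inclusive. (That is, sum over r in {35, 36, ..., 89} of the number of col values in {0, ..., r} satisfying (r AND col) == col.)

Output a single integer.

r35=100011 pc3: +8 =8
r36=100100 pc2: +4 =12
r37=100101 pc3: +8 =20
r38=100110 pc3: +8 =28
r39=100111 pc4: +16 =44
r40=101000 pc2: +4 =48
r41=101001 pc3: +8 =56
r42=101010 pc3: +8 =64
r43=101011 pc4: +16 =80
r44=101100 pc3: +8 =88
r45=101101 pc4: +16 =104
r46=101110 pc4: +16 =120
r47=101111 pc5: +32 =152
r48=110000 pc2: +4 =156
r49=110001 pc3: +8 =164
r50=110010 pc3: +8 =172
r51=110011 pc4: +16 =188
r52=110100 pc3: +8 =196
r53=110101 pc4: +16 =212
r54=110110 pc4: +16 =228
r55=110111 pc5: +32 =260
r56=111000 pc3: +8 =268
r57=111001 pc4: +16 =284
r58=111010 pc4: +16 =300
r59=111011 pc5: +32 =332
r60=111100 pc4: +16 =348
r61=111101 pc5: +32 =380
r62=111110 pc5: +32 =412
r63=111111 pc6: +64 =476
r64=1000000 pc1: +2 =478
r65=1000001 pc2: +4 =482
r66=1000010 pc2: +4 =486
r67=1000011 pc3: +8 =494
r68=1000100 pc2: +4 =498
r69=1000101 pc3: +8 =506
r70=1000110 pc3: +8 =514
r71=1000111 pc4: +16 =530
r72=1001000 pc2: +4 =534
r73=1001001 pc3: +8 =542
r74=1001010 pc3: +8 =550
r75=1001011 pc4: +16 =566
r76=1001100 pc3: +8 =574
r77=1001101 pc4: +16 =590
r78=1001110 pc4: +16 =606
r79=1001111 pc5: +32 =638
r80=1010000 pc2: +4 =642
r81=1010001 pc3: +8 =650
r82=1010010 pc3: +8 =658
r83=1010011 pc4: +16 =674
r84=1010100 pc3: +8 =682
r85=1010101 pc4: +16 =698
r86=1010110 pc4: +16 =714
r87=1010111 pc5: +32 =746
r88=1011000 pc3: +8 =754
r89=1011001 pc4: +16 =770

Answer: 770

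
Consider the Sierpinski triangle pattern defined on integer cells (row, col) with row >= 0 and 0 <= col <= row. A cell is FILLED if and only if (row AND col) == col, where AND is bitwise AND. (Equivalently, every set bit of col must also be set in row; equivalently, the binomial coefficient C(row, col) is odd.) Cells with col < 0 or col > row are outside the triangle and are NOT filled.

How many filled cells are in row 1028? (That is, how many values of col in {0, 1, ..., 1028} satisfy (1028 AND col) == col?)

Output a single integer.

Answer: 4

Derivation:
1028 in binary = 10000000100
popcount(1028) = number of 1-bits in 10000000100 = 2
A col c satisfies (1028 AND c) == c iff every set bit of c is also set in 1028; each of the 2 set bits of 1028 can independently be on or off in c.
count = 2^2 = 4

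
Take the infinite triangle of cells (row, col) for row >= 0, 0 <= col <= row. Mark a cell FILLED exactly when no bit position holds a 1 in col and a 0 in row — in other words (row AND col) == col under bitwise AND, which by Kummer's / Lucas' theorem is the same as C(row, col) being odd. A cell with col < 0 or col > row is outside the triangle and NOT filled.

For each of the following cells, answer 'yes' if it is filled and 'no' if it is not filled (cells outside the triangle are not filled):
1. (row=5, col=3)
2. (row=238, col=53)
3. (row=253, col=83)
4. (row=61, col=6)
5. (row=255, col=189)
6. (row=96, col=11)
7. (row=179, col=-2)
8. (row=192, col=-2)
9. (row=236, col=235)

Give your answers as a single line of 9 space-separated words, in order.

(5,3): row=0b101, col=0b11, row AND col = 0b1 = 1; 1 != 3 -> empty
(238,53): row=0b11101110, col=0b110101, row AND col = 0b100100 = 36; 36 != 53 -> empty
(253,83): row=0b11111101, col=0b1010011, row AND col = 0b1010001 = 81; 81 != 83 -> empty
(61,6): row=0b111101, col=0b110, row AND col = 0b100 = 4; 4 != 6 -> empty
(255,189): row=0b11111111, col=0b10111101, row AND col = 0b10111101 = 189; 189 == 189 -> filled
(96,11): row=0b1100000, col=0b1011, row AND col = 0b0 = 0; 0 != 11 -> empty
(179,-2): col outside [0, 179] -> not filled
(192,-2): col outside [0, 192] -> not filled
(236,235): row=0b11101100, col=0b11101011, row AND col = 0b11101000 = 232; 232 != 235 -> empty

Answer: no no no no yes no no no no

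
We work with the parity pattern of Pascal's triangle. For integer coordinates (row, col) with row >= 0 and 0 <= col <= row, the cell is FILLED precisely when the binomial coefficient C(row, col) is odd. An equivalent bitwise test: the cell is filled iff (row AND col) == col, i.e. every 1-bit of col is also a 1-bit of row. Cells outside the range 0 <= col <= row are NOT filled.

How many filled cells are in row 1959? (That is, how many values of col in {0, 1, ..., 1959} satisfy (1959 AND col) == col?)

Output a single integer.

Answer: 256

Derivation:
1959 in binary = 11110100111
popcount(1959) = number of 1-bits in 11110100111 = 8
A col c satisfies (1959 AND c) == c iff every set bit of c is also set in 1959; each of the 8 set bits of 1959 can independently be on or off in c.
count = 2^8 = 256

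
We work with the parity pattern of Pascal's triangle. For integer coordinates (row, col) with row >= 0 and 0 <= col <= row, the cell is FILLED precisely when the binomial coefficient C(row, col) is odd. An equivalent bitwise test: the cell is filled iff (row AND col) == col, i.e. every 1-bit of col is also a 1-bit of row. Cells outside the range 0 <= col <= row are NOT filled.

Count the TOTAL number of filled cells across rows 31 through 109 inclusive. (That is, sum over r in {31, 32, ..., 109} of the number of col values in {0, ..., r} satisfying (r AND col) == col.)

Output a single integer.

r31=11111 pc5: +32 =32
r32=100000 pc1: +2 =34
r33=100001 pc2: +4 =38
r34=100010 pc2: +4 =42
r35=100011 pc3: +8 =50
r36=100100 pc2: +4 =54
r37=100101 pc3: +8 =62
r38=100110 pc3: +8 =70
r39=100111 pc4: +16 =86
r40=101000 pc2: +4 =90
r41=101001 pc3: +8 =98
r42=101010 pc3: +8 =106
r43=101011 pc4: +16 =122
r44=101100 pc3: +8 =130
r45=101101 pc4: +16 =146
r46=101110 pc4: +16 =162
r47=101111 pc5: +32 =194
r48=110000 pc2: +4 =198
r49=110001 pc3: +8 =206
r50=110010 pc3: +8 =214
r51=110011 pc4: +16 =230
r52=110100 pc3: +8 =238
r53=110101 pc4: +16 =254
r54=110110 pc4: +16 =270
r55=110111 pc5: +32 =302
r56=111000 pc3: +8 =310
r57=111001 pc4: +16 =326
r58=111010 pc4: +16 =342
r59=111011 pc5: +32 =374
r60=111100 pc4: +16 =390
r61=111101 pc5: +32 =422
r62=111110 pc5: +32 =454
r63=111111 pc6: +64 =518
r64=1000000 pc1: +2 =520
r65=1000001 pc2: +4 =524
r66=1000010 pc2: +4 =528
r67=1000011 pc3: +8 =536
r68=1000100 pc2: +4 =540
r69=1000101 pc3: +8 =548
r70=1000110 pc3: +8 =556
r71=1000111 pc4: +16 =572
r72=1001000 pc2: +4 =576
r73=1001001 pc3: +8 =584
r74=1001010 pc3: +8 =592
r75=1001011 pc4: +16 =608
r76=1001100 pc3: +8 =616
r77=1001101 pc4: +16 =632
r78=1001110 pc4: +16 =648
r79=1001111 pc5: +32 =680
r80=1010000 pc2: +4 =684
r81=1010001 pc3: +8 =692
r82=1010010 pc3: +8 =700
r83=1010011 pc4: +16 =716
r84=1010100 pc3: +8 =724
r85=1010101 pc4: +16 =740
r86=1010110 pc4: +16 =756
r87=1010111 pc5: +32 =788
r88=1011000 pc3: +8 =796
r89=1011001 pc4: +16 =812
r90=1011010 pc4: +16 =828
r91=1011011 pc5: +32 =860
r92=1011100 pc4: +16 =876
r93=1011101 pc5: +32 =908
r94=1011110 pc5: +32 =940
r95=1011111 pc6: +64 =1004
r96=1100000 pc2: +4 =1008
r97=1100001 pc3: +8 =1016
r98=1100010 pc3: +8 =1024
r99=1100011 pc4: +16 =1040
r100=1100100 pc3: +8 =1048
r101=1100101 pc4: +16 =1064
r102=1100110 pc4: +16 =1080
r103=1100111 pc5: +32 =1112
r104=1101000 pc3: +8 =1120
r105=1101001 pc4: +16 =1136
r106=1101010 pc4: +16 =1152
r107=1101011 pc5: +32 =1184
r108=1101100 pc4: +16 =1200
r109=1101101 pc5: +32 =1232

Answer: 1232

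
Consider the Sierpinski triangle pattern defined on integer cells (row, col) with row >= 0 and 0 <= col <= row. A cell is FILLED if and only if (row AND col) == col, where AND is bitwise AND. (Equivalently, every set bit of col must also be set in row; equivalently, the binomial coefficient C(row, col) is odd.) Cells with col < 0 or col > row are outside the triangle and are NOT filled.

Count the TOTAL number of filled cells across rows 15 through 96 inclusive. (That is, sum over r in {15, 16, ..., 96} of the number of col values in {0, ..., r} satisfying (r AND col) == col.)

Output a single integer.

Answer: 1154

Derivation:
r15=1111 pc4: +16 =16
r16=10000 pc1: +2 =18
r17=10001 pc2: +4 =22
r18=10010 pc2: +4 =26
r19=10011 pc3: +8 =34
r20=10100 pc2: +4 =38
r21=10101 pc3: +8 =46
r22=10110 pc3: +8 =54
r23=10111 pc4: +16 =70
r24=11000 pc2: +4 =74
r25=11001 pc3: +8 =82
r26=11010 pc3: +8 =90
r27=11011 pc4: +16 =106
r28=11100 pc3: +8 =114
r29=11101 pc4: +16 =130
r30=11110 pc4: +16 =146
r31=11111 pc5: +32 =178
r32=100000 pc1: +2 =180
r33=100001 pc2: +4 =184
r34=100010 pc2: +4 =188
r35=100011 pc3: +8 =196
r36=100100 pc2: +4 =200
r37=100101 pc3: +8 =208
r38=100110 pc3: +8 =216
r39=100111 pc4: +16 =232
r40=101000 pc2: +4 =236
r41=101001 pc3: +8 =244
r42=101010 pc3: +8 =252
r43=101011 pc4: +16 =268
r44=101100 pc3: +8 =276
r45=101101 pc4: +16 =292
r46=101110 pc4: +16 =308
r47=101111 pc5: +32 =340
r48=110000 pc2: +4 =344
r49=110001 pc3: +8 =352
r50=110010 pc3: +8 =360
r51=110011 pc4: +16 =376
r52=110100 pc3: +8 =384
r53=110101 pc4: +16 =400
r54=110110 pc4: +16 =416
r55=110111 pc5: +32 =448
r56=111000 pc3: +8 =456
r57=111001 pc4: +16 =472
r58=111010 pc4: +16 =488
r59=111011 pc5: +32 =520
r60=111100 pc4: +16 =536
r61=111101 pc5: +32 =568
r62=111110 pc5: +32 =600
r63=111111 pc6: +64 =664
r64=1000000 pc1: +2 =666
r65=1000001 pc2: +4 =670
r66=1000010 pc2: +4 =674
r67=1000011 pc3: +8 =682
r68=1000100 pc2: +4 =686
r69=1000101 pc3: +8 =694
r70=1000110 pc3: +8 =702
r71=1000111 pc4: +16 =718
r72=1001000 pc2: +4 =722
r73=1001001 pc3: +8 =730
r74=1001010 pc3: +8 =738
r75=1001011 pc4: +16 =754
r76=1001100 pc3: +8 =762
r77=1001101 pc4: +16 =778
r78=1001110 pc4: +16 =794
r79=1001111 pc5: +32 =826
r80=1010000 pc2: +4 =830
r81=1010001 pc3: +8 =838
r82=1010010 pc3: +8 =846
r83=1010011 pc4: +16 =862
r84=1010100 pc3: +8 =870
r85=1010101 pc4: +16 =886
r86=1010110 pc4: +16 =902
r87=1010111 pc5: +32 =934
r88=1011000 pc3: +8 =942
r89=1011001 pc4: +16 =958
r90=1011010 pc4: +16 =974
r91=1011011 pc5: +32 =1006
r92=1011100 pc4: +16 =1022
r93=1011101 pc5: +32 =1054
r94=1011110 pc5: +32 =1086
r95=1011111 pc6: +64 =1150
r96=1100000 pc2: +4 =1154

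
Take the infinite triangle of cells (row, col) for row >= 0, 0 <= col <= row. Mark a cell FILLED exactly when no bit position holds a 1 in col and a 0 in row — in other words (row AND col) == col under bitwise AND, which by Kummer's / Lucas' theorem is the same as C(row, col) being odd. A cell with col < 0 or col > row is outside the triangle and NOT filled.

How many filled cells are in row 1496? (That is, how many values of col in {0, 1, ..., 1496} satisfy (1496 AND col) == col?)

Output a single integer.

Answer: 64

Derivation:
1496 in binary = 10111011000
popcount(1496) = number of 1-bits in 10111011000 = 6
A col c satisfies (1496 AND c) == c iff every set bit of c is also set in 1496; each of the 6 set bits of 1496 can independently be on or off in c.
count = 2^6 = 64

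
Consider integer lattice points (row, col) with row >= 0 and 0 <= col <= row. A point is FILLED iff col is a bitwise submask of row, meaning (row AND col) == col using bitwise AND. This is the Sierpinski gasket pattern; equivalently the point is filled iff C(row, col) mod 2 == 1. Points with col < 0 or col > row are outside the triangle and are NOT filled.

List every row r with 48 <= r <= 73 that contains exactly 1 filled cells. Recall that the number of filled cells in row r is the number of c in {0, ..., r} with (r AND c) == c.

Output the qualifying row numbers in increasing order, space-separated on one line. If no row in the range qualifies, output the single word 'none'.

Row r has 2^popcount(r) filled cells, so we need popcount(r) = log2(1) = 0.
Scan r = 48..73 and keep those with exactly 0 one-bits:
r=48=110000 popcount=2 -> skip
r=49=110001 popcount=3 -> skip
r=50=110010 popcount=3 -> skip
r=51=110011 popcount=4 -> skip
r=52=110100 popcount=3 -> skip
r=53=110101 popcount=4 -> skip
r=54=110110 popcount=4 -> skip
r=55=110111 popcount=5 -> skip
r=56=111000 popcount=3 -> skip
r=57=111001 popcount=4 -> skip
r=58=111010 popcount=4 -> skip
r=59=111011 popcount=5 -> skip
r=60=111100 popcount=4 -> skip
r=61=111101 popcount=5 -> skip
r=62=111110 popcount=5 -> skip
r=63=111111 popcount=6 -> skip
r=64=1000000 popcount=1 -> skip
r=65=1000001 popcount=2 -> skip
r=66=1000010 popcount=2 -> skip
r=67=1000011 popcount=3 -> skip
r=68=1000100 popcount=2 -> skip
r=69=1000101 popcount=3 -> skip
r=70=1000110 popcount=3 -> skip
r=71=1000111 popcount=4 -> skip
r=72=1001000 popcount=2 -> skip
r=73=1001001 popcount=3 -> skip
Kept rows: none

Answer: none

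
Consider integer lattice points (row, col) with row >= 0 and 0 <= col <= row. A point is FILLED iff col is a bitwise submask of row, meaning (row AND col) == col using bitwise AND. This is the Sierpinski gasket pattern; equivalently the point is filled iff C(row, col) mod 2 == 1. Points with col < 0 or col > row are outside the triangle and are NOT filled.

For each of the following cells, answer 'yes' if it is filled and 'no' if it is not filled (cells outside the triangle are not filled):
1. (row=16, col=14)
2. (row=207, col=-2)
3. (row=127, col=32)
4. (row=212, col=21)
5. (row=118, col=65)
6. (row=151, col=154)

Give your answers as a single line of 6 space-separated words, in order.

Answer: no no yes no no no

Derivation:
(16,14): row=0b10000, col=0b1110, row AND col = 0b0 = 0; 0 != 14 -> empty
(207,-2): col outside [0, 207] -> not filled
(127,32): row=0b1111111, col=0b100000, row AND col = 0b100000 = 32; 32 == 32 -> filled
(212,21): row=0b11010100, col=0b10101, row AND col = 0b10100 = 20; 20 != 21 -> empty
(118,65): row=0b1110110, col=0b1000001, row AND col = 0b1000000 = 64; 64 != 65 -> empty
(151,154): col outside [0, 151] -> not filled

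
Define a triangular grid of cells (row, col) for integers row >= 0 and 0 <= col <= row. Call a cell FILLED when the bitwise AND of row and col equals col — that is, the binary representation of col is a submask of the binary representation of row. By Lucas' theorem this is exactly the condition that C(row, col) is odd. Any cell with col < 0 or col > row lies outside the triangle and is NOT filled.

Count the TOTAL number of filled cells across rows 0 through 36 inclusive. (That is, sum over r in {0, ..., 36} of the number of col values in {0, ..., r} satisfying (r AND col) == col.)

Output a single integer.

r0=0 pc0: +1 =1
r1=1 pc1: +2 =3
r2=10 pc1: +2 =5
r3=11 pc2: +4 =9
r4=100 pc1: +2 =11
r5=101 pc2: +4 =15
r6=110 pc2: +4 =19
r7=111 pc3: +8 =27
r8=1000 pc1: +2 =29
r9=1001 pc2: +4 =33
r10=1010 pc2: +4 =37
r11=1011 pc3: +8 =45
r12=1100 pc2: +4 =49
r13=1101 pc3: +8 =57
r14=1110 pc3: +8 =65
r15=1111 pc4: +16 =81
r16=10000 pc1: +2 =83
r17=10001 pc2: +4 =87
r18=10010 pc2: +4 =91
r19=10011 pc3: +8 =99
r20=10100 pc2: +4 =103
r21=10101 pc3: +8 =111
r22=10110 pc3: +8 =119
r23=10111 pc4: +16 =135
r24=11000 pc2: +4 =139
r25=11001 pc3: +8 =147
r26=11010 pc3: +8 =155
r27=11011 pc4: +16 =171
r28=11100 pc3: +8 =179
r29=11101 pc4: +16 =195
r30=11110 pc4: +16 =211
r31=11111 pc5: +32 =243
r32=100000 pc1: +2 =245
r33=100001 pc2: +4 =249
r34=100010 pc2: +4 =253
r35=100011 pc3: +8 =261
r36=100100 pc2: +4 =265

Answer: 265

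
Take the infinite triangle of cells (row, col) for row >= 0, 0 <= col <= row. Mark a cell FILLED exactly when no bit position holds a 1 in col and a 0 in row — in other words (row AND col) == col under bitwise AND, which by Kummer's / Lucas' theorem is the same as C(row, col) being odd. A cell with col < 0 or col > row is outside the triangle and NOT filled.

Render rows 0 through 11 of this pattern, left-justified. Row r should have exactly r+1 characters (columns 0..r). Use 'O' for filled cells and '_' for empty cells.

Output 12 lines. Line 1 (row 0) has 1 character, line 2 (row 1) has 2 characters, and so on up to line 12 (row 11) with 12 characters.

r0=0: O
r1=1: OO
r2=10: O_O
r3=11: OOOO
r4=100: O___O
r5=101: OO__OO
r6=110: O_O_O_O
r7=111: OOOOOOOO
r8=1000: O_______O
r9=1001: OO______OO
r10=1010: O_O_____O_O
r11=1011: OOOO____OOOO

Answer: O
OO
O_O
OOOO
O___O
OO__OO
O_O_O_O
OOOOOOOO
O_______O
OO______OO
O_O_____O_O
OOOO____OOOO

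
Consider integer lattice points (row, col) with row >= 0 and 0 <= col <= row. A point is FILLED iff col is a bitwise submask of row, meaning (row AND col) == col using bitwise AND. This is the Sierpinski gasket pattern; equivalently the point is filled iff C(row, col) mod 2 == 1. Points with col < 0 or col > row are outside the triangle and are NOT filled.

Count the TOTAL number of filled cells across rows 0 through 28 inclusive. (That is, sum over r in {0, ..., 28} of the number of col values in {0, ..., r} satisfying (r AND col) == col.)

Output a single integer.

r0=0 pc0: +1 =1
r1=1 pc1: +2 =3
r2=10 pc1: +2 =5
r3=11 pc2: +4 =9
r4=100 pc1: +2 =11
r5=101 pc2: +4 =15
r6=110 pc2: +4 =19
r7=111 pc3: +8 =27
r8=1000 pc1: +2 =29
r9=1001 pc2: +4 =33
r10=1010 pc2: +4 =37
r11=1011 pc3: +8 =45
r12=1100 pc2: +4 =49
r13=1101 pc3: +8 =57
r14=1110 pc3: +8 =65
r15=1111 pc4: +16 =81
r16=10000 pc1: +2 =83
r17=10001 pc2: +4 =87
r18=10010 pc2: +4 =91
r19=10011 pc3: +8 =99
r20=10100 pc2: +4 =103
r21=10101 pc3: +8 =111
r22=10110 pc3: +8 =119
r23=10111 pc4: +16 =135
r24=11000 pc2: +4 =139
r25=11001 pc3: +8 =147
r26=11010 pc3: +8 =155
r27=11011 pc4: +16 =171
r28=11100 pc3: +8 =179

Answer: 179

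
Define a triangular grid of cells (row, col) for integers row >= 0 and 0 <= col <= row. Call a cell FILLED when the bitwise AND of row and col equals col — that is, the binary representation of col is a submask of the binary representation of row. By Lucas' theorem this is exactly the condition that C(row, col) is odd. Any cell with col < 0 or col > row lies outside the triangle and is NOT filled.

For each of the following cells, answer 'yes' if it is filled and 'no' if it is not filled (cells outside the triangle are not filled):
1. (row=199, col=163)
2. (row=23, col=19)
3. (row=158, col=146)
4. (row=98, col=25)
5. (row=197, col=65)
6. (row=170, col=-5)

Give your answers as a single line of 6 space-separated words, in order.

(199,163): row=0b11000111, col=0b10100011, row AND col = 0b10000011 = 131; 131 != 163 -> empty
(23,19): row=0b10111, col=0b10011, row AND col = 0b10011 = 19; 19 == 19 -> filled
(158,146): row=0b10011110, col=0b10010010, row AND col = 0b10010010 = 146; 146 == 146 -> filled
(98,25): row=0b1100010, col=0b11001, row AND col = 0b0 = 0; 0 != 25 -> empty
(197,65): row=0b11000101, col=0b1000001, row AND col = 0b1000001 = 65; 65 == 65 -> filled
(170,-5): col outside [0, 170] -> not filled

Answer: no yes yes no yes no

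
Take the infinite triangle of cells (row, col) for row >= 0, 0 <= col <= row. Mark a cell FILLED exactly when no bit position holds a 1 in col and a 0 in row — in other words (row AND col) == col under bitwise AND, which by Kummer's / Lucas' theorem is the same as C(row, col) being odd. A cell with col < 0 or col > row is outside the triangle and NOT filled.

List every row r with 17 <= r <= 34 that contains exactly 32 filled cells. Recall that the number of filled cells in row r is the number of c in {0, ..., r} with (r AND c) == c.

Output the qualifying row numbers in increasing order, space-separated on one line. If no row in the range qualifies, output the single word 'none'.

Row r has 2^popcount(r) filled cells, so we need popcount(r) = log2(32) = 5.
Scan r = 17..34 and keep those with exactly 5 one-bits:
r=17=10001 popcount=2 -> skip
r=18=10010 popcount=2 -> skip
r=19=10011 popcount=3 -> skip
r=20=10100 popcount=2 -> skip
r=21=10101 popcount=3 -> skip
r=22=10110 popcount=3 -> skip
r=23=10111 popcount=4 -> skip
r=24=11000 popcount=2 -> skip
r=25=11001 popcount=3 -> skip
r=26=11010 popcount=3 -> skip
r=27=11011 popcount=4 -> skip
r=28=11100 popcount=3 -> skip
r=29=11101 popcount=4 -> skip
r=30=11110 popcount=4 -> skip
r=31=11111 popcount=5 -> KEEP
r=32=100000 popcount=1 -> skip
r=33=100001 popcount=2 -> skip
r=34=100010 popcount=2 -> skip
Kept rows: 31

Answer: 31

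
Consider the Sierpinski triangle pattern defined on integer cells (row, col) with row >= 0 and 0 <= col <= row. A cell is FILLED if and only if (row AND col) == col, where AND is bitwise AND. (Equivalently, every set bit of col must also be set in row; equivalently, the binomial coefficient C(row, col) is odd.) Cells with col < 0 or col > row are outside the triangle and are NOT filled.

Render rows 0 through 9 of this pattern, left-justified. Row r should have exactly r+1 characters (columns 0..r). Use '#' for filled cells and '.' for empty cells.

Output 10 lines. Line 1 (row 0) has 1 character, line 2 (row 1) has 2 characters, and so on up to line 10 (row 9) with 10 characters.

r0=0: #
r1=1: ##
r2=10: #.#
r3=11: ####
r4=100: #...#
r5=101: ##..##
r6=110: #.#.#.#
r7=111: ########
r8=1000: #.......#
r9=1001: ##......##

Answer: #
##
#.#
####
#...#
##..##
#.#.#.#
########
#.......#
##......##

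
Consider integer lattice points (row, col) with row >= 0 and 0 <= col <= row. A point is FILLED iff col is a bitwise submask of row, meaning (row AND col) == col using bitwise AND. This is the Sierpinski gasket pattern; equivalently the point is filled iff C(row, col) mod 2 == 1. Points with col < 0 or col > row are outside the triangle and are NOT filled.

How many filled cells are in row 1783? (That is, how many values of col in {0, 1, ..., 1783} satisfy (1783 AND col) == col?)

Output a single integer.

1783 in binary = 11011110111
popcount(1783) = number of 1-bits in 11011110111 = 9
A col c satisfies (1783 AND c) == c iff every set bit of c is also set in 1783; each of the 9 set bits of 1783 can independently be on or off in c.
count = 2^9 = 512

Answer: 512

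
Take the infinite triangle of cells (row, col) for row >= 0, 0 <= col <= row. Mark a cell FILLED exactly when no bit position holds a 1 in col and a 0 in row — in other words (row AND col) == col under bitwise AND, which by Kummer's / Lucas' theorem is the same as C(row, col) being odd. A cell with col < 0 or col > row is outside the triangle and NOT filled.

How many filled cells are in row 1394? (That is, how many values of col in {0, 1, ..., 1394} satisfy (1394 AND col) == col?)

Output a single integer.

1394 in binary = 10101110010
popcount(1394) = number of 1-bits in 10101110010 = 6
A col c satisfies (1394 AND c) == c iff every set bit of c is also set in 1394; each of the 6 set bits of 1394 can independently be on or off in c.
count = 2^6 = 64

Answer: 64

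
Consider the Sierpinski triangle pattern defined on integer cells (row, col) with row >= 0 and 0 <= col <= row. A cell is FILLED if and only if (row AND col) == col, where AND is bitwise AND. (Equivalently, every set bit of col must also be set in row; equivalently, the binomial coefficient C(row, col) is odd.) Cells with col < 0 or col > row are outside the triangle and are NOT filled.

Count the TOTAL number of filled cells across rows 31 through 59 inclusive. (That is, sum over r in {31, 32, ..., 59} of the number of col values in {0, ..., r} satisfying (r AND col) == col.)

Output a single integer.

r31=11111 pc5: +32 =32
r32=100000 pc1: +2 =34
r33=100001 pc2: +4 =38
r34=100010 pc2: +4 =42
r35=100011 pc3: +8 =50
r36=100100 pc2: +4 =54
r37=100101 pc3: +8 =62
r38=100110 pc3: +8 =70
r39=100111 pc4: +16 =86
r40=101000 pc2: +4 =90
r41=101001 pc3: +8 =98
r42=101010 pc3: +8 =106
r43=101011 pc4: +16 =122
r44=101100 pc3: +8 =130
r45=101101 pc4: +16 =146
r46=101110 pc4: +16 =162
r47=101111 pc5: +32 =194
r48=110000 pc2: +4 =198
r49=110001 pc3: +8 =206
r50=110010 pc3: +8 =214
r51=110011 pc4: +16 =230
r52=110100 pc3: +8 =238
r53=110101 pc4: +16 =254
r54=110110 pc4: +16 =270
r55=110111 pc5: +32 =302
r56=111000 pc3: +8 =310
r57=111001 pc4: +16 =326
r58=111010 pc4: +16 =342
r59=111011 pc5: +32 =374

Answer: 374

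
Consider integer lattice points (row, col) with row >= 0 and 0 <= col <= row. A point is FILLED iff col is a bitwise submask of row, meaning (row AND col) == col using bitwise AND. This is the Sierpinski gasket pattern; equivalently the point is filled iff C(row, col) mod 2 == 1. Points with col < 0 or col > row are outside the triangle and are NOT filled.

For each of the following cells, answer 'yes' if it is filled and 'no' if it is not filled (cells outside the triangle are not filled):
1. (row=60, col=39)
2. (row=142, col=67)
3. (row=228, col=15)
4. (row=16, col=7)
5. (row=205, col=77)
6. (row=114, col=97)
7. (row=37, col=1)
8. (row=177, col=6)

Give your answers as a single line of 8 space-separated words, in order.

(60,39): row=0b111100, col=0b100111, row AND col = 0b100100 = 36; 36 != 39 -> empty
(142,67): row=0b10001110, col=0b1000011, row AND col = 0b10 = 2; 2 != 67 -> empty
(228,15): row=0b11100100, col=0b1111, row AND col = 0b100 = 4; 4 != 15 -> empty
(16,7): row=0b10000, col=0b111, row AND col = 0b0 = 0; 0 != 7 -> empty
(205,77): row=0b11001101, col=0b1001101, row AND col = 0b1001101 = 77; 77 == 77 -> filled
(114,97): row=0b1110010, col=0b1100001, row AND col = 0b1100000 = 96; 96 != 97 -> empty
(37,1): row=0b100101, col=0b1, row AND col = 0b1 = 1; 1 == 1 -> filled
(177,6): row=0b10110001, col=0b110, row AND col = 0b0 = 0; 0 != 6 -> empty

Answer: no no no no yes no yes no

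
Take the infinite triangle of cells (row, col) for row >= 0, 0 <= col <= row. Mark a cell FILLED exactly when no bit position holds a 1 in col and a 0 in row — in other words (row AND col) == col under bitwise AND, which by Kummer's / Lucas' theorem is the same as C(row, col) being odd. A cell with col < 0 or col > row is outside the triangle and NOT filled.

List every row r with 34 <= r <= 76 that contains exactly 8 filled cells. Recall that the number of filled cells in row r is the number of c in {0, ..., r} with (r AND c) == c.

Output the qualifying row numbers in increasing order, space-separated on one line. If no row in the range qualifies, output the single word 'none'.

Row r has 2^popcount(r) filled cells, so we need popcount(r) = log2(8) = 3.
Scan r = 34..76 and keep those with exactly 3 one-bits:
r=34=100010 popcount=2 -> skip
r=35=100011 popcount=3 -> KEEP
r=36=100100 popcount=2 -> skip
r=37=100101 popcount=3 -> KEEP
r=38=100110 popcount=3 -> KEEP
r=39=100111 popcount=4 -> skip
r=40=101000 popcount=2 -> skip
r=41=101001 popcount=3 -> KEEP
r=42=101010 popcount=3 -> KEEP
r=43=101011 popcount=4 -> skip
r=44=101100 popcount=3 -> KEEP
r=45=101101 popcount=4 -> skip
r=46=101110 popcount=4 -> skip
r=47=101111 popcount=5 -> skip
r=48=110000 popcount=2 -> skip
r=49=110001 popcount=3 -> KEEP
r=50=110010 popcount=3 -> KEEP
r=51=110011 popcount=4 -> skip
r=52=110100 popcount=3 -> KEEP
r=53=110101 popcount=4 -> skip
r=54=110110 popcount=4 -> skip
r=55=110111 popcount=5 -> skip
r=56=111000 popcount=3 -> KEEP
r=57=111001 popcount=4 -> skip
r=58=111010 popcount=4 -> skip
r=59=111011 popcount=5 -> skip
r=60=111100 popcount=4 -> skip
r=61=111101 popcount=5 -> skip
r=62=111110 popcount=5 -> skip
r=63=111111 popcount=6 -> skip
r=64=1000000 popcount=1 -> skip
r=65=1000001 popcount=2 -> skip
r=66=1000010 popcount=2 -> skip
r=67=1000011 popcount=3 -> KEEP
r=68=1000100 popcount=2 -> skip
r=69=1000101 popcount=3 -> KEEP
r=70=1000110 popcount=3 -> KEEP
r=71=1000111 popcount=4 -> skip
r=72=1001000 popcount=2 -> skip
r=73=1001001 popcount=3 -> KEEP
r=74=1001010 popcount=3 -> KEEP
r=75=1001011 popcount=4 -> skip
r=76=1001100 popcount=3 -> KEEP
Kept rows: 35 37 38 41 42 44 49 50 52 56 67 69 70 73 74 76

Answer: 35 37 38 41 42 44 49 50 52 56 67 69 70 73 74 76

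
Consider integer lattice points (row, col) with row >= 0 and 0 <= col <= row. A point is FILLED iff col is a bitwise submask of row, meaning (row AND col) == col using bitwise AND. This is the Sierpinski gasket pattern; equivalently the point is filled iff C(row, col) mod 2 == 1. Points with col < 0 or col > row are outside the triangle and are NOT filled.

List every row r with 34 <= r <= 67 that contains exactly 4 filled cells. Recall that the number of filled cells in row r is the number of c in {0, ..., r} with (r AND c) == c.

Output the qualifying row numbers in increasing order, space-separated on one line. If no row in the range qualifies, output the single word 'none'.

Answer: 34 36 40 48 65 66

Derivation:
Row r has 2^popcount(r) filled cells, so we need popcount(r) = log2(4) = 2.
Scan r = 34..67 and keep those with exactly 2 one-bits:
r=34=100010 popcount=2 -> KEEP
r=35=100011 popcount=3 -> skip
r=36=100100 popcount=2 -> KEEP
r=37=100101 popcount=3 -> skip
r=38=100110 popcount=3 -> skip
r=39=100111 popcount=4 -> skip
r=40=101000 popcount=2 -> KEEP
r=41=101001 popcount=3 -> skip
r=42=101010 popcount=3 -> skip
r=43=101011 popcount=4 -> skip
r=44=101100 popcount=3 -> skip
r=45=101101 popcount=4 -> skip
r=46=101110 popcount=4 -> skip
r=47=101111 popcount=5 -> skip
r=48=110000 popcount=2 -> KEEP
r=49=110001 popcount=3 -> skip
r=50=110010 popcount=3 -> skip
r=51=110011 popcount=4 -> skip
r=52=110100 popcount=3 -> skip
r=53=110101 popcount=4 -> skip
r=54=110110 popcount=4 -> skip
r=55=110111 popcount=5 -> skip
r=56=111000 popcount=3 -> skip
r=57=111001 popcount=4 -> skip
r=58=111010 popcount=4 -> skip
r=59=111011 popcount=5 -> skip
r=60=111100 popcount=4 -> skip
r=61=111101 popcount=5 -> skip
r=62=111110 popcount=5 -> skip
r=63=111111 popcount=6 -> skip
r=64=1000000 popcount=1 -> skip
r=65=1000001 popcount=2 -> KEEP
r=66=1000010 popcount=2 -> KEEP
r=67=1000011 popcount=3 -> skip
Kept rows: 34 36 40 48 65 66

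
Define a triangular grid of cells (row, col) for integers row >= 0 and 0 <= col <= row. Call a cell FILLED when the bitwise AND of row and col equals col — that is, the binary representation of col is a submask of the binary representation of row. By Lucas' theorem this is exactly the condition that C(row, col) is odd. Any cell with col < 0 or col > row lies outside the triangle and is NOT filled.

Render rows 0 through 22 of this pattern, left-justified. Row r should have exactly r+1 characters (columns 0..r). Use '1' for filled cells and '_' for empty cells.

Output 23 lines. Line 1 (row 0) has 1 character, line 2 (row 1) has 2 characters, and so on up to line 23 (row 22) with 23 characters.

Answer: 1
11
1_1
1111
1___1
11__11
1_1_1_1
11111111
1_______1
11______11
1_1_____1_1
1111____1111
1___1___1___1
11__11__11__11
1_1_1_1_1_1_1_1
1111111111111111
1_______________1
11______________11
1_1_____________1_1
1111____________1111
1___1___________1___1
11__11__________11__11
1_1_1_1_________1_1_1_1

Derivation:
r0=0: 1
r1=1: 11
r2=10: 1_1
r3=11: 1111
r4=100: 1___1
r5=101: 11__11
r6=110: 1_1_1_1
r7=111: 11111111
r8=1000: 1_______1
r9=1001: 11______11
r10=1010: 1_1_____1_1
r11=1011: 1111____1111
r12=1100: 1___1___1___1
r13=1101: 11__11__11__11
r14=1110: 1_1_1_1_1_1_1_1
r15=1111: 1111111111111111
r16=10000: 1_______________1
r17=10001: 11______________11
r18=10010: 1_1_____________1_1
r19=10011: 1111____________1111
r20=10100: 1___1___________1___1
r21=10101: 11__11__________11__11
r22=10110: 1_1_1_1_________1_1_1_1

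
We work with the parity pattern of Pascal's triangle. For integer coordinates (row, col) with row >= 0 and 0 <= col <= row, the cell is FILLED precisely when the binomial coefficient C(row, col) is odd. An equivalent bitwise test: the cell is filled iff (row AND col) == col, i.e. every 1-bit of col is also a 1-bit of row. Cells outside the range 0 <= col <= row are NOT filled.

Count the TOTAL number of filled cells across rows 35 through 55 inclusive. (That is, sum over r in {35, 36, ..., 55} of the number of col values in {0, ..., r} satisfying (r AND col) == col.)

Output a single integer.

r35=100011 pc3: +8 =8
r36=100100 pc2: +4 =12
r37=100101 pc3: +8 =20
r38=100110 pc3: +8 =28
r39=100111 pc4: +16 =44
r40=101000 pc2: +4 =48
r41=101001 pc3: +8 =56
r42=101010 pc3: +8 =64
r43=101011 pc4: +16 =80
r44=101100 pc3: +8 =88
r45=101101 pc4: +16 =104
r46=101110 pc4: +16 =120
r47=101111 pc5: +32 =152
r48=110000 pc2: +4 =156
r49=110001 pc3: +8 =164
r50=110010 pc3: +8 =172
r51=110011 pc4: +16 =188
r52=110100 pc3: +8 =196
r53=110101 pc4: +16 =212
r54=110110 pc4: +16 =228
r55=110111 pc5: +32 =260

Answer: 260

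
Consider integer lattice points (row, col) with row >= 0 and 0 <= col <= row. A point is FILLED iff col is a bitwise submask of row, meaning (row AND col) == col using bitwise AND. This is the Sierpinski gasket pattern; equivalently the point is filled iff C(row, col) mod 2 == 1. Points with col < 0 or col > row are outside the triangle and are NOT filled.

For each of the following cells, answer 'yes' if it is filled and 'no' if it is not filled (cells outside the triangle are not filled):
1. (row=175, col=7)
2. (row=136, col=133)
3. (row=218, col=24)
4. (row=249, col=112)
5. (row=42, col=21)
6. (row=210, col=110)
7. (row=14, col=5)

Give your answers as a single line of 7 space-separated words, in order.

(175,7): row=0b10101111, col=0b111, row AND col = 0b111 = 7; 7 == 7 -> filled
(136,133): row=0b10001000, col=0b10000101, row AND col = 0b10000000 = 128; 128 != 133 -> empty
(218,24): row=0b11011010, col=0b11000, row AND col = 0b11000 = 24; 24 == 24 -> filled
(249,112): row=0b11111001, col=0b1110000, row AND col = 0b1110000 = 112; 112 == 112 -> filled
(42,21): row=0b101010, col=0b10101, row AND col = 0b0 = 0; 0 != 21 -> empty
(210,110): row=0b11010010, col=0b1101110, row AND col = 0b1000010 = 66; 66 != 110 -> empty
(14,5): row=0b1110, col=0b101, row AND col = 0b100 = 4; 4 != 5 -> empty

Answer: yes no yes yes no no no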